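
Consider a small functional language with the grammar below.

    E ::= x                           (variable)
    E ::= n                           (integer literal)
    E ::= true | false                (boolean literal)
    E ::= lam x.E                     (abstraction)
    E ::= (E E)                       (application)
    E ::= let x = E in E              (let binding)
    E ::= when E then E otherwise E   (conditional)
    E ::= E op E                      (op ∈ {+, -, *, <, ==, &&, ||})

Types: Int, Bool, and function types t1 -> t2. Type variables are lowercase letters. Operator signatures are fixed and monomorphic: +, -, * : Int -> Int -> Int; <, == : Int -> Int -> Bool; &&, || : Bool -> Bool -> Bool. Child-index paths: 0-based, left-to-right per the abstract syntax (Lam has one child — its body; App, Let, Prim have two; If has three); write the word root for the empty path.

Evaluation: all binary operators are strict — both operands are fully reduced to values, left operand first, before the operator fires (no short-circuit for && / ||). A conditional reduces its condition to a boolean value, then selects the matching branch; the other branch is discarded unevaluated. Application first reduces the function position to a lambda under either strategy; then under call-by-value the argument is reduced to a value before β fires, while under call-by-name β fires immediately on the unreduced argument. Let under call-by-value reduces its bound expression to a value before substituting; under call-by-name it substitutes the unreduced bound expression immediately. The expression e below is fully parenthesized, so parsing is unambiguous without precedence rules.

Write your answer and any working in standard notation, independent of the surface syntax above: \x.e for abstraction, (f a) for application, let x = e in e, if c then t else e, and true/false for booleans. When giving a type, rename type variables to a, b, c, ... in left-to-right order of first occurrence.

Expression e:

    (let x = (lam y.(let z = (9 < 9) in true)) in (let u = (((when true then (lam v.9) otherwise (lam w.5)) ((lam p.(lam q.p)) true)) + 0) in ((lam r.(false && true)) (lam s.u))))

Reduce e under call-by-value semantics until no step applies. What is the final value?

Answer: false

Derivation:
step 0: (let x = (\y.(let z = (9 < 9) in true)) in (let u = (((if true then (\v.9) else (\w.5)) ((\p.(\q.p)) true)) + 0) in ((\r.(false && true)) (\s.u))))
step 1: [let@root] (let u = (((if true then (\v.9) else (\w.5)) ((\p.(\q.p)) true)) + 0) in ((\r.(false && true)) (\s.u)))
step 2: [if@0.0.0] (let u = (((\v.9) ((\p.(\q.p)) true)) + 0) in ((\r.(false && true)) (\s.u)))
step 3: [beta@0.0.1] (let u = (((\v.9) (\q.true)) + 0) in ((\r.(false && true)) (\s.u)))
step 4: [beta@0.0] (let u = (9 + 0) in ((\r.(false && true)) (\s.u)))
step 5: [delta@0] (let u = 9 in ((\r.(false && true)) (\s.u)))
step 6: [let@root] ((\r.(false && true)) (\s.9))
step 7: [beta@root] (false && true)
step 8: [delta@root] false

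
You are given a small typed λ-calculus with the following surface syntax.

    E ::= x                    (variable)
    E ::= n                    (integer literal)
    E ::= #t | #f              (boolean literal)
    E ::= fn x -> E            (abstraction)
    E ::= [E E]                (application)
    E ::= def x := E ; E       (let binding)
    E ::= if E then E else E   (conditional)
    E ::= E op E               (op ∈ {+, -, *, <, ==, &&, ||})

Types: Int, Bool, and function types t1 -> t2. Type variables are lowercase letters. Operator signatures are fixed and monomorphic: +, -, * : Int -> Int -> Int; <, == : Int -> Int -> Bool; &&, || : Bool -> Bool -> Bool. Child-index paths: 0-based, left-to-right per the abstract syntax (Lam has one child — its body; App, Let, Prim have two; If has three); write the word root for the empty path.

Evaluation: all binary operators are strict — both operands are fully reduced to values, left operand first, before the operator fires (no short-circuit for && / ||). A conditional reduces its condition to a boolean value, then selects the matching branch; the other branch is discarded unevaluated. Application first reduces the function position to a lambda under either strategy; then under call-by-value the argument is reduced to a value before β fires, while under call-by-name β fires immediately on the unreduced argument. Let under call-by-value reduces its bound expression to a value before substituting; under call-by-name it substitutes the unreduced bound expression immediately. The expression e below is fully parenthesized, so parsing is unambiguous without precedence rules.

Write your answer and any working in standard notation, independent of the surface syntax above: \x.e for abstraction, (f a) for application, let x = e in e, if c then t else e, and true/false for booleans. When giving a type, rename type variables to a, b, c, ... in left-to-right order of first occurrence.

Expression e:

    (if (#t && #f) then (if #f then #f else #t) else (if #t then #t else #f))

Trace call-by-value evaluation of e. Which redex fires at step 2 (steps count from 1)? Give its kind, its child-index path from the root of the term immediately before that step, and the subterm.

Answer: if at root : (if false then (if false then false else true) else (if true then true else false))

Working:
step 0: (if (true && false) then (if false then false else true) else (if true then true else false))
step 1: [delta@0] (if false then (if false then false else true) else (if true then true else false))
step 2: [if@root] (if true then true else false)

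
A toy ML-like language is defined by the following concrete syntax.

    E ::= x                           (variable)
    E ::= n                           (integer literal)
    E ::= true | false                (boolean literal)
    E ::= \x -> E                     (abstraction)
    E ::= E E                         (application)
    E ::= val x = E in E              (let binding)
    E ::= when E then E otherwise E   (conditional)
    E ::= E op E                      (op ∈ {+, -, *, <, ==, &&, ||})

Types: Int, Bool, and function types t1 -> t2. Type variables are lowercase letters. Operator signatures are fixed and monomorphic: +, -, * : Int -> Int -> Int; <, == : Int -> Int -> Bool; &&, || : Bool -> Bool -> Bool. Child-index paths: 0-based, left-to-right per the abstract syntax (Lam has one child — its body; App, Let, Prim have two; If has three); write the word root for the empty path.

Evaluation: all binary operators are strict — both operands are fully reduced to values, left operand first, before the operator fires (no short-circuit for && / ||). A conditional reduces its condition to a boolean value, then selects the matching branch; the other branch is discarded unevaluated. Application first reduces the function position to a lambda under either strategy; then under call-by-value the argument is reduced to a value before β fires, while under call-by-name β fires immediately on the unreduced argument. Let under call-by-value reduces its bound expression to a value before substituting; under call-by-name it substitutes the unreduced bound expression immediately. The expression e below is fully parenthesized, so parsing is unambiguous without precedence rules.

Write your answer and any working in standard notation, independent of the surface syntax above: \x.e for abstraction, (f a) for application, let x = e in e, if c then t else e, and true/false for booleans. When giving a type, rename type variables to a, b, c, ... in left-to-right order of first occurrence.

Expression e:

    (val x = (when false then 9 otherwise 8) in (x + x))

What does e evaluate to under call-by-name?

Answer: 16

Trace:
step 0: (let x = (if false then 9 else 8) in (x + x))
step 1: [let@root] ((if false then 9 else 8) + (if false then 9 else 8))
step 2: [if@0] (8 + (if false then 9 else 8))
step 3: [if@1] (8 + 8)
step 4: [delta@root] 16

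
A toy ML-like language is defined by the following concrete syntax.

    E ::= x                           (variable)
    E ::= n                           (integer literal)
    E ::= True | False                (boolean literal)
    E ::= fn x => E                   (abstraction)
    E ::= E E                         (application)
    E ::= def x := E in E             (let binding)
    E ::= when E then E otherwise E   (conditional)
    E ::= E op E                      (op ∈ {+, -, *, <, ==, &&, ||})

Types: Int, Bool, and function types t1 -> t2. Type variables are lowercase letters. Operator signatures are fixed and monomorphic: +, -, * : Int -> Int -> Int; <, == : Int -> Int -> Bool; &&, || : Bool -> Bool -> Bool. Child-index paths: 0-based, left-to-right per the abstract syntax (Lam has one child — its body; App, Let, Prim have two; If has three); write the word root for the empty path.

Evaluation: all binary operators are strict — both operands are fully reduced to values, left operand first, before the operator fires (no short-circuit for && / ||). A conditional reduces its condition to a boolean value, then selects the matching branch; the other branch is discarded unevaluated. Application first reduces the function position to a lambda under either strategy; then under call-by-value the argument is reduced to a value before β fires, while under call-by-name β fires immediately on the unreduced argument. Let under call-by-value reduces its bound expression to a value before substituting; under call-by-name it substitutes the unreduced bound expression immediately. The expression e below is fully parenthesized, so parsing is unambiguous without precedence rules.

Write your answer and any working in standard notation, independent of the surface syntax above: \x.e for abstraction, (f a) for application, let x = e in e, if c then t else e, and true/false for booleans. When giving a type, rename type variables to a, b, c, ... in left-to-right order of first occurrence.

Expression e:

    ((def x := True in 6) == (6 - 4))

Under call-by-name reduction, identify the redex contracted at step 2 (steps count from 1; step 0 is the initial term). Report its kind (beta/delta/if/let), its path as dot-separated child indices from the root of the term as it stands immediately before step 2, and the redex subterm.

Trace:
step 0: ((let x = true in 6) == (6 - 4))
step 1: [let@0] (6 == (6 - 4))
step 2: [delta@1] (6 == 2)

Answer: delta at 1 : (6 - 4)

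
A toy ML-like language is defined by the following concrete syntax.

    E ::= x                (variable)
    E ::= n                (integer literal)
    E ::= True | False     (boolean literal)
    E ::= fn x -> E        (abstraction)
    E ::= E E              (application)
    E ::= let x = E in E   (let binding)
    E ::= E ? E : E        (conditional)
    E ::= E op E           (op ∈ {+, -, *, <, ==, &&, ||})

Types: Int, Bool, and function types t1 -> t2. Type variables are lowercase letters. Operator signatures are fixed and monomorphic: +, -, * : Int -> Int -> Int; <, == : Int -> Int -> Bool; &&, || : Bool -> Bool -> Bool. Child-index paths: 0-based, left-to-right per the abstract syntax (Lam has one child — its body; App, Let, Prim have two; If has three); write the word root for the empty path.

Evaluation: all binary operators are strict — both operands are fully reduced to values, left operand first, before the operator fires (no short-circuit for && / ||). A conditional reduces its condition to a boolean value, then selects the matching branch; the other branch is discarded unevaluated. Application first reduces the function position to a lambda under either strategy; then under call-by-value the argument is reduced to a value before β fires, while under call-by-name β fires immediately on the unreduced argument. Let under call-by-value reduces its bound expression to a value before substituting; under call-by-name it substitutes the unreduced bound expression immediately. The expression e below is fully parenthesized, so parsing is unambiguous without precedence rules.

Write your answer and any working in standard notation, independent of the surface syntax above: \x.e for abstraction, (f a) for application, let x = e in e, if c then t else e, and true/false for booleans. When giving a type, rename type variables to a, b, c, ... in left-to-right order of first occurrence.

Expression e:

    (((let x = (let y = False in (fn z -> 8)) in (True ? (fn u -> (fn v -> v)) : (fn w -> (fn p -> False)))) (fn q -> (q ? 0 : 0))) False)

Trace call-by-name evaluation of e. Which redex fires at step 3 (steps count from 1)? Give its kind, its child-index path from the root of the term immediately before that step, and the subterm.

Answer: beta at 0 : ((\u.(\v.v)) (\q.(if q then 0 else 0)))

Working:
step 0: (((let x = (let y = false in (\z.8)) in (if true then (\u.(\v.v)) else (\w.(\p.false)))) (\q.(if q then 0 else 0))) false)
step 1: [let@0.0] (((if true then (\u.(\v.v)) else (\w.(\p.false))) (\q.(if q then 0 else 0))) false)
step 2: [if@0.0] (((\u.(\v.v)) (\q.(if q then 0 else 0))) false)
step 3: [beta@0] ((\v.v) false)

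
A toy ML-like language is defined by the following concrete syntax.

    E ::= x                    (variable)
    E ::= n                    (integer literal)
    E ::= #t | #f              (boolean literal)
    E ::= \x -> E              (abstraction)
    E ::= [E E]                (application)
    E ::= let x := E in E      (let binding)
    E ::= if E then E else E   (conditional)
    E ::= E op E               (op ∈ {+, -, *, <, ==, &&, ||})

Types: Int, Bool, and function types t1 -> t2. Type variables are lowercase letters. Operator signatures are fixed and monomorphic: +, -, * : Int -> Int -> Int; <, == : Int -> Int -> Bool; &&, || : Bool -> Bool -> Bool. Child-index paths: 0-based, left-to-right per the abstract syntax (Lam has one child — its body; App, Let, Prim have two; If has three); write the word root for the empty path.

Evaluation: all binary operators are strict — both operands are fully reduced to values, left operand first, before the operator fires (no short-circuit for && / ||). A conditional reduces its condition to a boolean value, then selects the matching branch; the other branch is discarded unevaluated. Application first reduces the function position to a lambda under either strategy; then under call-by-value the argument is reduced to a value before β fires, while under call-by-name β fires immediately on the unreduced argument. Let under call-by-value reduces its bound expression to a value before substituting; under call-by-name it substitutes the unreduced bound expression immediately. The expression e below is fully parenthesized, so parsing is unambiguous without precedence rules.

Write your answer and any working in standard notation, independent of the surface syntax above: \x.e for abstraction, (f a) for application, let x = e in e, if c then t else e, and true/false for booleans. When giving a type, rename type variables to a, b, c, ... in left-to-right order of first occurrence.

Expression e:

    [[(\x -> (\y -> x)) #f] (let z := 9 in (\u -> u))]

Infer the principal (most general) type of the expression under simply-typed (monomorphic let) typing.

Answer: Bool

Derivation:
x : a
\y._ : b -> a
\x._ : a -> b -> a
  unify a -> b -> a ~ Bool -> c
  unify a ~ Bool
  unify b -> Bool ~ c
_ _ : b -> Bool
let z : Int
u : d
\u._ : d -> d
  unify b -> Bool ~ (d -> d) -> e
  unify b ~ d -> d
  unify Bool ~ e
_ _ : Bool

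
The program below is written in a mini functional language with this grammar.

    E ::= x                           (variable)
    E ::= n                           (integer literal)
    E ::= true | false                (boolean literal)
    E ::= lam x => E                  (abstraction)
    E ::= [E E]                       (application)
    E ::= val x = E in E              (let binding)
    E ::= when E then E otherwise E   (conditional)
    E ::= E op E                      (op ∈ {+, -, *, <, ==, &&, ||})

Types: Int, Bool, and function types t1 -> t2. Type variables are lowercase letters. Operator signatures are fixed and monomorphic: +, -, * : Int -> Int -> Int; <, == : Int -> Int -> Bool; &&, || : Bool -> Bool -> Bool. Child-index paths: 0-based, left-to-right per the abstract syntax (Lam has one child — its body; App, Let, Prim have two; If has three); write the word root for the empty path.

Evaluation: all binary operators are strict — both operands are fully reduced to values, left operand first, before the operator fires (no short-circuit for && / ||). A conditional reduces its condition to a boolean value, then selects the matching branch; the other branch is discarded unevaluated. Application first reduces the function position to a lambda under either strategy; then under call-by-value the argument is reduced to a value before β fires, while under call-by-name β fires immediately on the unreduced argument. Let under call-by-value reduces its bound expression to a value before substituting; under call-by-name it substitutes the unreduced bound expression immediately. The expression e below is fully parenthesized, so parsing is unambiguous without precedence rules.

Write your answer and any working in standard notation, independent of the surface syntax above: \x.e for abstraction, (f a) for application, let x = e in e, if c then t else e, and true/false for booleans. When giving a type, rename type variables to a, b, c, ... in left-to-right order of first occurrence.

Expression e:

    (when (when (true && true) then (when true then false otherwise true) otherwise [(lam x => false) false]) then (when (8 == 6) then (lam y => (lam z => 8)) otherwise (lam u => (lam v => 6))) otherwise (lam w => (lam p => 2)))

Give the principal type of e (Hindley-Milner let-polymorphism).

Working:
  unify Bool ~ Bool
  unify Bool ~ Bool
  unify Bool ~ Bool
  unify Bool ~ Bool
  unify Bool ~ Bool
\x._ : a -> Bool
  unify a -> Bool ~ Bool -> b
  unify a ~ Bool
  unify Bool ~ b
_ _ : Bool
  unify Bool ~ Bool
  unify Bool ~ Bool
  unify Int ~ Int
  unify Int ~ Int
  unify Bool ~ Bool
\z._ : d -> Int
\y._ : c -> d -> Int
\v._ : f -> Int
\u._ : e -> f -> Int
  unify c -> d -> Int ~ e -> f -> Int
  unify c ~ e
  unify d -> Int ~ f -> Int
  unify d ~ f
  unify Int ~ Int
\p._ : h -> Int
\w._ : g -> h -> Int
  unify e -> f -> Int ~ g -> h -> Int
  unify e ~ g
  unify f -> Int ~ h -> Int
  unify f ~ h
  unify Int ~ Int

Answer: a -> b -> Int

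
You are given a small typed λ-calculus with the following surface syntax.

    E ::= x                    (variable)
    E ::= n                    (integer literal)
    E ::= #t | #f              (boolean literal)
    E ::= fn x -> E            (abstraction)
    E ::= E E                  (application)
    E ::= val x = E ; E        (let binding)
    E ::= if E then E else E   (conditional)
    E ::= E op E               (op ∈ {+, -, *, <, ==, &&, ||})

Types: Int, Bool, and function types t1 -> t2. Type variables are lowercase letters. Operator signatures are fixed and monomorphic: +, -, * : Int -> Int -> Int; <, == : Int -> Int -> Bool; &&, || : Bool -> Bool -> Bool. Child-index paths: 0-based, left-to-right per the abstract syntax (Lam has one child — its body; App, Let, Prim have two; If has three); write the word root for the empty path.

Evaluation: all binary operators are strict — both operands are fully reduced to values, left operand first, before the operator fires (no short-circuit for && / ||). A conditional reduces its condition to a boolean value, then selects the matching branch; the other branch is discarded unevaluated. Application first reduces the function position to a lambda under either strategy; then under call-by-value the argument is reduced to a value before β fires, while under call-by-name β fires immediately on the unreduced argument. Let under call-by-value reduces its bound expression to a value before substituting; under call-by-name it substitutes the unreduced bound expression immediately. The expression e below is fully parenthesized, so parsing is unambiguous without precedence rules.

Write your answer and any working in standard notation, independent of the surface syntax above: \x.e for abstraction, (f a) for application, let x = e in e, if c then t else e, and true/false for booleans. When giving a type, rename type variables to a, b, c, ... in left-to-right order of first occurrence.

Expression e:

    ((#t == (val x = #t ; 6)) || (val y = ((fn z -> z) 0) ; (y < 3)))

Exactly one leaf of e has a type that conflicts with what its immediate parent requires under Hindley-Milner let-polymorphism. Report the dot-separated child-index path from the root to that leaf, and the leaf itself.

Derivation:
  unify Bool ~ Int
  FAIL: mismatch Bool ~ Int

Answer: 0.0 : true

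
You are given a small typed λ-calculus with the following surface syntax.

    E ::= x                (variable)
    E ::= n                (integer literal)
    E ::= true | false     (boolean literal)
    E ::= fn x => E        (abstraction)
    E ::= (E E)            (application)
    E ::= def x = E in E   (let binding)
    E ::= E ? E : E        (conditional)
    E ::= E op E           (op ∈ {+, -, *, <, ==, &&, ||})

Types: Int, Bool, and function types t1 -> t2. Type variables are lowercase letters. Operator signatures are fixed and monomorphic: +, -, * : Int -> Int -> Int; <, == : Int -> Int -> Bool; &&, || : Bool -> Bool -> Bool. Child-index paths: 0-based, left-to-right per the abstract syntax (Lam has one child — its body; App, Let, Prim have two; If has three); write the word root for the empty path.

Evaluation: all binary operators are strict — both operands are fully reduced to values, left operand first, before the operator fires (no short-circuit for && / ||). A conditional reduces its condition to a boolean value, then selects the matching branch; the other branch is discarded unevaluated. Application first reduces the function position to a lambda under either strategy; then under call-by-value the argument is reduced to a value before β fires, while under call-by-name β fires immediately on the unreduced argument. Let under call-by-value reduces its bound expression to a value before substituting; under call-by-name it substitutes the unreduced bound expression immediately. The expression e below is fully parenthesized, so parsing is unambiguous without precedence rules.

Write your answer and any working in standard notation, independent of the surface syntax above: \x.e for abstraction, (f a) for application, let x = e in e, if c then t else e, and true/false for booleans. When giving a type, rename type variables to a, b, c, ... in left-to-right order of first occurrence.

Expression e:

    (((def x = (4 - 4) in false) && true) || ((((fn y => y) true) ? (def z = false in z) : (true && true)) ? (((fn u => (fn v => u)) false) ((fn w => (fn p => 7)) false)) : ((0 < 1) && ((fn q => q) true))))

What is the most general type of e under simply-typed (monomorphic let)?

Working:
  unify Int ~ Int
  unify Int ~ Int
let x : Int
  unify Bool ~ Bool
  unify Bool ~ Bool
  unify Bool ~ Bool
y : a
\y._ : a -> a
  unify a -> a ~ Bool -> b
  unify a ~ Bool
  unify Bool ~ b
_ _ : Bool
  unify Bool ~ Bool
let z : Bool
z : Bool
  unify Bool ~ Bool
  unify Bool ~ Bool
  unify Bool ~ Bool
  unify Bool ~ Bool
u : c
\v._ : d -> c
\u._ : c -> d -> c
  unify c -> d -> c ~ Bool -> e
  unify c ~ Bool
  unify d -> Bool ~ e
_ _ : d -> Bool
\p._ : g -> Int
\w._ : f -> g -> Int
  unify f -> g -> Int ~ Bool -> h
  unify f ~ Bool
  unify g -> Int ~ h
_ _ : g -> Int
  unify d -> Bool ~ (g -> Int) -> i
  unify d ~ g -> Int
  unify Bool ~ i
_ _ : Bool
  unify Int ~ Int
  unify Int ~ Int
  unify Bool ~ Bool
q : j
\q._ : j -> j
  unify j -> j ~ Bool -> k
  unify j ~ Bool
  unify Bool ~ k
_ _ : Bool
  unify Bool ~ Bool
  unify Bool ~ Bool
  unify Bool ~ Bool

Answer: Bool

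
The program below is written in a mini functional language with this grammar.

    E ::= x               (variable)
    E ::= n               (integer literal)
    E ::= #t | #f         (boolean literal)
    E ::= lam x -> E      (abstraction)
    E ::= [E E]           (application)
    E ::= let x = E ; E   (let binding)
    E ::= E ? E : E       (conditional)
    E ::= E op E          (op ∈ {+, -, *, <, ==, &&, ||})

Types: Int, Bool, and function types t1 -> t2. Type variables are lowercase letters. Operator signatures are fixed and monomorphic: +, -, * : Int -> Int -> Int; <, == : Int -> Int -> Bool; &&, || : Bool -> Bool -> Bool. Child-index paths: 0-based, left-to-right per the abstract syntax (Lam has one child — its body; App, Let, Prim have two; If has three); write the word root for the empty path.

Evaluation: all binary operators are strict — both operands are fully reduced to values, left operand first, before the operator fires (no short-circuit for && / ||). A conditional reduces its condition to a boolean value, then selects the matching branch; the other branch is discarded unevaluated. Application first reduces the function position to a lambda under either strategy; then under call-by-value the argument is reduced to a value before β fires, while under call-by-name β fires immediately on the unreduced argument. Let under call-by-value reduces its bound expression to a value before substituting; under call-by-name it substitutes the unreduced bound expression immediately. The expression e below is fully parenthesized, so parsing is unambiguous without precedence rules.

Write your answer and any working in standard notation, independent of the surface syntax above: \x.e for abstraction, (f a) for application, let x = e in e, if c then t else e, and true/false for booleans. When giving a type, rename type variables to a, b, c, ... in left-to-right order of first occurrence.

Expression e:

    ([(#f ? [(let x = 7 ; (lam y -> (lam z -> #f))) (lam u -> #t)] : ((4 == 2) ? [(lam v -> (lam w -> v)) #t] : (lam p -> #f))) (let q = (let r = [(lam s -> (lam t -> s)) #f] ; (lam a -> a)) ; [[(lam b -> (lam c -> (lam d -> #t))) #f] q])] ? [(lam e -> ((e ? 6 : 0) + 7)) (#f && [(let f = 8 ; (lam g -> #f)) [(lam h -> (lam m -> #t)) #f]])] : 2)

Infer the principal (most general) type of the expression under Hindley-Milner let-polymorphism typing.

Trace:
  unify Bool ~ Bool
let x : Int
\z._ : b -> Bool
\y._ : a -> b -> Bool
\u._ : c -> Bool
  unify a -> b -> Bool ~ (c -> Bool) -> d
  unify a ~ c -> Bool
  unify b -> Bool ~ d
_ _ : b -> Bool
  unify Int ~ Int
  unify Int ~ Int
  unify Bool ~ Bool
v : e
\w._ : f -> e
\v._ : e -> f -> e
  unify e -> f -> e ~ Bool -> g
  unify e ~ Bool
  unify f -> Bool ~ g
_ _ : f -> Bool
\p._ : h -> Bool
  unify f -> Bool ~ h -> Bool
  unify f ~ h
  unify Bool ~ Bool
  unify b -> Bool ~ h -> Bool
  unify b ~ h
  unify Bool ~ Bool
s : i
\t._ : j -> i
\s._ : i -> j -> i
  unify i -> j -> i ~ Bool -> k
  unify i ~ Bool
  unify j -> Bool ~ k
_ _ : j -> Bool
let r : forall. j -> Bool
a : l
\a._ : l -> l
let q : forall. l -> l
\d._ : o -> Bool
\c._ : n -> o -> Bool
\b._ : m -> n -> o -> Bool
  unify m -> n -> o -> Bool ~ Bool -> p
  unify m ~ Bool
  unify n -> o -> Bool ~ p
_ _ : n -> o -> Bool
q : q -> q
  unify n -> o -> Bool ~ (q -> q) -> r
  unify n ~ q -> q
  unify o -> Bool ~ r
_ _ : o -> Bool
  unify h -> Bool ~ (o -> Bool) -> s
  unify h ~ o -> Bool
  unify Bool ~ s
_ _ : Bool
  unify Bool ~ Bool
e : t
  unify t ~ Bool
  unify Int ~ Int
  unify Int ~ Int
  unify Int ~ Int
\e._ : Bool -> Int
  unify Bool ~ Bool
let f : Int
\g._ : u -> Bool
\m._ : w -> Bool
\h._ : v -> w -> Bool
  unify v -> w -> Bool ~ Bool -> x
  unify v ~ Bool
  unify w -> Bool ~ x
_ _ : w -> Bool
  unify u -> Bool ~ (w -> Bool) -> y
  unify u ~ w -> Bool
  unify Bool ~ y
_ _ : Bool
  unify Bool ~ Bool
  unify Bool -> Int ~ Bool -> z
  unify Bool ~ Bool
  unify Int ~ z
_ _ : Int
  unify Int ~ Int

Answer: Int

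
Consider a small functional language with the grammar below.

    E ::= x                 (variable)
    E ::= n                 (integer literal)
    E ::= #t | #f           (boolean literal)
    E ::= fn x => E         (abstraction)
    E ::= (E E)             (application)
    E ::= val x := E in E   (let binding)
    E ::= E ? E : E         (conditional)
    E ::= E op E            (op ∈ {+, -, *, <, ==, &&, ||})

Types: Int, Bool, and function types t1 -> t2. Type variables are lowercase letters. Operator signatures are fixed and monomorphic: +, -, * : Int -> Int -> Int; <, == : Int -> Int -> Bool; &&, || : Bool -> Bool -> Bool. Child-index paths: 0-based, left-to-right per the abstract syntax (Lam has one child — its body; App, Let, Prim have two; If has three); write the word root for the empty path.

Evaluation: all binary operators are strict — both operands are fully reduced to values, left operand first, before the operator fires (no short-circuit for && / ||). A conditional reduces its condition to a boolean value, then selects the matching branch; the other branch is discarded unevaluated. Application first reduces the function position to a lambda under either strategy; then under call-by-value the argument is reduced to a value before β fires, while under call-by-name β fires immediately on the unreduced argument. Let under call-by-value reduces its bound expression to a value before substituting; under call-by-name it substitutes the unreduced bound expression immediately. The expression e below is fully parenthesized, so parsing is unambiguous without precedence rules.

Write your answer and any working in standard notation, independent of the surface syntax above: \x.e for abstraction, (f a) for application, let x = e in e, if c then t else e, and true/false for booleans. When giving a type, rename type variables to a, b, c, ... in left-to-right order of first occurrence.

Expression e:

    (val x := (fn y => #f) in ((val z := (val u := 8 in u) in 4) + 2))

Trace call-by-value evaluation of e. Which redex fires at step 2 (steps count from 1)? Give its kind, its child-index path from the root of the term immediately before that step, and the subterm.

Answer: let at 0.0 : (let u = 8 in u)

Working:
step 0: (let x = (\y.false) in ((let z = (let u = 8 in u) in 4) + 2))
step 1: [let@root] ((let z = (let u = 8 in u) in 4) + 2)
step 2: [let@0.0] ((let z = 8 in 4) + 2)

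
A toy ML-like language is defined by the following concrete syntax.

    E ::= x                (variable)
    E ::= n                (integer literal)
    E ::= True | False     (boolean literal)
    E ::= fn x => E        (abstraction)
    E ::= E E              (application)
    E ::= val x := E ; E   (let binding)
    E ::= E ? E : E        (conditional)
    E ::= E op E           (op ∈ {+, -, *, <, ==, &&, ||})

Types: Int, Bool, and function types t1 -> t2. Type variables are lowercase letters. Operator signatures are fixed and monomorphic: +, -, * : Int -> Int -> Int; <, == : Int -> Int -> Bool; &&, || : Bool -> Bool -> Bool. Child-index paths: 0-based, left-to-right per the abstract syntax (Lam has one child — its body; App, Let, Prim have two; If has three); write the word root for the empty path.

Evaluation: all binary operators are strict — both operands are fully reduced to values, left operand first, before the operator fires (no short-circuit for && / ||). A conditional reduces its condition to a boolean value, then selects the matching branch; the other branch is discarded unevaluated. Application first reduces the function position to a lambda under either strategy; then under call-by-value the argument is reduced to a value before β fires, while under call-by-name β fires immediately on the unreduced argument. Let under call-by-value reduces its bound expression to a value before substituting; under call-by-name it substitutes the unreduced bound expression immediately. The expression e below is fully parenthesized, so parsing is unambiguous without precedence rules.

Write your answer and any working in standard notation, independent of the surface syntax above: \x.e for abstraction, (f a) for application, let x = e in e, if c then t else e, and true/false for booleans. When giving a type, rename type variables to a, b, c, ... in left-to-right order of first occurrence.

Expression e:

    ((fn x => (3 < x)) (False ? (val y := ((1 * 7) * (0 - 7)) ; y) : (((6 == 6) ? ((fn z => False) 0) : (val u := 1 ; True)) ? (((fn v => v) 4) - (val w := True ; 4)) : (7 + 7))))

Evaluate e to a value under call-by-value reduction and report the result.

Derivation:
step 0: ((\x.(3 < x)) (if false then (let y = ((1 * 7) * (0 - 7)) in y) else (if (if (6 == 6) then ((\z.false) 0) else (let u = 1 in true)) then (((\v.v) 4) - (let w = true in 4)) else (7 + 7))))
step 1: [if@1] ((\x.(3 < x)) (if (if (6 == 6) then ((\z.false) 0) else (let u = 1 in true)) then (((\v.v) 4) - (let w = true in 4)) else (7 + 7)))
step 2: [delta@1.0.0] ((\x.(3 < x)) (if (if true then ((\z.false) 0) else (let u = 1 in true)) then (((\v.v) 4) - (let w = true in 4)) else (7 + 7)))
step 3: [if@1.0] ((\x.(3 < x)) (if ((\z.false) 0) then (((\v.v) 4) - (let w = true in 4)) else (7 + 7)))
step 4: [beta@1.0] ((\x.(3 < x)) (if false then (((\v.v) 4) - (let w = true in 4)) else (7 + 7)))
step 5: [if@1] ((\x.(3 < x)) (7 + 7))
step 6: [delta@1] ((\x.(3 < x)) 14)
step 7: [beta@root] (3 < 14)
step 8: [delta@root] true

Answer: true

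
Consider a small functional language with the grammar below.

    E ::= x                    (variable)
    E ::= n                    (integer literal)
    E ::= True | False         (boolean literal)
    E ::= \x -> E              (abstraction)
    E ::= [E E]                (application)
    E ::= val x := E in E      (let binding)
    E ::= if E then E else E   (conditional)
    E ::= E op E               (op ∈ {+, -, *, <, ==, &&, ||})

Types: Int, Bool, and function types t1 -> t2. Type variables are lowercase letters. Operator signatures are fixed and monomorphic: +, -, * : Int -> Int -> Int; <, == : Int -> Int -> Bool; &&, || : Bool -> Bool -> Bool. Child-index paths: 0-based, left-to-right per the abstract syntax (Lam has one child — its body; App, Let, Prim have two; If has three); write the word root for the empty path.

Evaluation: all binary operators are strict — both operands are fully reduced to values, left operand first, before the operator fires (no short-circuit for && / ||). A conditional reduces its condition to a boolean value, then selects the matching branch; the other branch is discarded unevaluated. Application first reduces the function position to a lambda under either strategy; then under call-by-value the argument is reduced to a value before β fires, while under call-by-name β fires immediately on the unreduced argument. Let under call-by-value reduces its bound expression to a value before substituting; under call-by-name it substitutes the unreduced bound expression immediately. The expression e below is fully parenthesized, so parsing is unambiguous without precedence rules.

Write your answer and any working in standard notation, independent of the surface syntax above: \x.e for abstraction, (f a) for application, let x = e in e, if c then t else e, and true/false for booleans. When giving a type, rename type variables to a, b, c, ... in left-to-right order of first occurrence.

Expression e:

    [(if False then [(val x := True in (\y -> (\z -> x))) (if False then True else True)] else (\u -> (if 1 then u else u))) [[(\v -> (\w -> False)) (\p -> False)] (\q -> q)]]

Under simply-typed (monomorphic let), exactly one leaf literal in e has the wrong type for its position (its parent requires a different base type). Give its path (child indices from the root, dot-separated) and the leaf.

Trace:
  unify Bool ~ Bool
let x : Bool
x : Bool
\z._ : b -> Bool
\y._ : a -> b -> Bool
  unify Bool ~ Bool
  unify Bool ~ Bool
  unify a -> b -> Bool ~ Bool -> c
  unify a ~ Bool
  unify b -> Bool ~ c
_ _ : b -> Bool
  unify Int ~ Bool
  FAIL: mismatch Int ~ Bool

Answer: 0.2.0.0 : 1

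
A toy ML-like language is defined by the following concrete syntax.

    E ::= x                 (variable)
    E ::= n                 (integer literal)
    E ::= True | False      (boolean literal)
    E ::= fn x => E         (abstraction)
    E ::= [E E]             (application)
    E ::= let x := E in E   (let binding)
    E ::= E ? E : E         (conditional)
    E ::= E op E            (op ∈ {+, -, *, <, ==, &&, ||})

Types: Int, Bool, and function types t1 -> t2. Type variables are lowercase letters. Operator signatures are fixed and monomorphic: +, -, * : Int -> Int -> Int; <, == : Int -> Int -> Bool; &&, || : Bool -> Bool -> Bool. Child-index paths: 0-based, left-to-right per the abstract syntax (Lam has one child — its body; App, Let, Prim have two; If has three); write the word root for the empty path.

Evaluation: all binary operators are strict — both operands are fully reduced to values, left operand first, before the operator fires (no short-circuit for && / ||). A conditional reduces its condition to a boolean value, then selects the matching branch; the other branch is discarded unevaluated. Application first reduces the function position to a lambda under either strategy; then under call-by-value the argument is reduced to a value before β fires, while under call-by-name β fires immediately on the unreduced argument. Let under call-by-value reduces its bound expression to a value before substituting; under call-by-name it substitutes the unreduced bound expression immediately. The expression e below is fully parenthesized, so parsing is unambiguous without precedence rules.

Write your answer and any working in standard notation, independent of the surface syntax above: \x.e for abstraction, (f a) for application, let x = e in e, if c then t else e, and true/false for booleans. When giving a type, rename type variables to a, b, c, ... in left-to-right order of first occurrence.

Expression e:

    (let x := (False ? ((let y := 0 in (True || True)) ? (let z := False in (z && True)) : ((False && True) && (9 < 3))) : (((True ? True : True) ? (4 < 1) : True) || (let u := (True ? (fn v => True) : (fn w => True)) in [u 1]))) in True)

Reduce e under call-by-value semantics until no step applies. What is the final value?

Answer: true

Derivation:
step 0: (let x = (if false then (if (let y = 0 in (true || true)) then (let z = false in (z && true)) else ((false && true) && (9 < 3))) else ((if (if true then true else true) then (4 < 1) else true) || (let u = (if true then (\v.true) else (\w.true)) in (u 1)))) in true)
step 1: [if@0] (let x = ((if (if true then true else true) then (4 < 1) else true) || (let u = (if true then (\v.true) else (\w.true)) in (u 1))) in true)
step 2: [if@0.0.0] (let x = ((if true then (4 < 1) else true) || (let u = (if true then (\v.true) else (\w.true)) in (u 1))) in true)
step 3: [if@0.0] (let x = ((4 < 1) || (let u = (if true then (\v.true) else (\w.true)) in (u 1))) in true)
step 4: [delta@0.0] (let x = (false || (let u = (if true then (\v.true) else (\w.true)) in (u 1))) in true)
step 5: [if@0.1.0] (let x = (false || (let u = (\v.true) in (u 1))) in true)
step 6: [let@0.1] (let x = (false || ((\v.true) 1)) in true)
step 7: [beta@0.1] (let x = (false || true) in true)
step 8: [delta@0] (let x = true in true)
step 9: [let@root] true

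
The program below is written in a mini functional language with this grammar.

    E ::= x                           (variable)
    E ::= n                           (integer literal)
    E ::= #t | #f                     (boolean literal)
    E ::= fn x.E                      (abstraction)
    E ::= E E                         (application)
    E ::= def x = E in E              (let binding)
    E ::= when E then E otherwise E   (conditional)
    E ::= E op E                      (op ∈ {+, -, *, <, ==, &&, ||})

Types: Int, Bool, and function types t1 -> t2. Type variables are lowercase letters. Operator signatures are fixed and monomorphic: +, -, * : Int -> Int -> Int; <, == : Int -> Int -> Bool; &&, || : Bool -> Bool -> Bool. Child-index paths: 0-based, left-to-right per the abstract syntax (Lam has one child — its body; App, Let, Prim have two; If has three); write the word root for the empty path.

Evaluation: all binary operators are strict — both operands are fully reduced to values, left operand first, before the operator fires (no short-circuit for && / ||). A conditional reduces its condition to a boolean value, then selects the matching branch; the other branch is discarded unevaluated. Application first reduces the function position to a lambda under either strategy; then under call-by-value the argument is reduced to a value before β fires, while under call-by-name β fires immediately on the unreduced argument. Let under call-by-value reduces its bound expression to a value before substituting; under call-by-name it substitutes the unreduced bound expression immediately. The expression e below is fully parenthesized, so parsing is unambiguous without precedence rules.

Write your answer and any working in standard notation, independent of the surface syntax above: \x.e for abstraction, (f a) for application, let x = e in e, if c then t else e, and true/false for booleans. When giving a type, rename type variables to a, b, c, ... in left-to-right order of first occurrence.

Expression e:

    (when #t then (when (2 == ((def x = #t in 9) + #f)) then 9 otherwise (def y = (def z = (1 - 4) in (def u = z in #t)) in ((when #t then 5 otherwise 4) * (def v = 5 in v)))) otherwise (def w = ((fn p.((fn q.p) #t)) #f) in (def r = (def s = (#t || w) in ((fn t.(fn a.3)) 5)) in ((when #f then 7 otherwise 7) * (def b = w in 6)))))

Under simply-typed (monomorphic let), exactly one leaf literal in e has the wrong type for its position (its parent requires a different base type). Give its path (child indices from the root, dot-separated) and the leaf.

Answer: 1.0.1.1 : false

Trace:
  unify Bool ~ Bool
  unify Int ~ Int
let x : Bool
  unify Int ~ Int
  unify Bool ~ Int
  FAIL: mismatch Bool ~ Int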